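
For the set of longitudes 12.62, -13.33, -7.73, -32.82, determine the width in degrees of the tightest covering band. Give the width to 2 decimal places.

Sort the longitudes: -32.82°, -13.33°, -7.73°, +12.62°.
Eastward gaps between consecutive values (wrapping around): 19.49°, 5.60°, 20.35°, 314.56°.
Largest gap = 314.56° ⇒ minimal covering band is its complement: 360° − 314.56° = 45.44°.
Band runs from -32.82° eastward to +12.62°.

45.44°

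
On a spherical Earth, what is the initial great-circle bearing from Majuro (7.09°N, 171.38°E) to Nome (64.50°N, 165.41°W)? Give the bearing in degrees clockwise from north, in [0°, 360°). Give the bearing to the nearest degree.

11°

Δλ = -165.41 − 171.38 = -336.79°; wrapped into (−180°, 180°]: 23.21°.
θ = atan2( sin Δλ · cos φ₂ , cos φ₁ · sin φ₂ − sin φ₁ · cos φ₂ · cos Δλ )
  = atan2(0.16967, 0.84685) = 11.329° → normalised to [0°, 360°): 11.329°.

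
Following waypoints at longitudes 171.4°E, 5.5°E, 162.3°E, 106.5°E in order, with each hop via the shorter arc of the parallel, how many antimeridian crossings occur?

0

Leg 1: +171.4° → +5.5°, shortest Δλ = -165.9° (west) — does not cross 180°.
Leg 2: +5.5° → +162.3°, shortest Δλ = 156.8° (east) — does not cross 180°.
Leg 3: +162.3° → +106.5°, shortest Δλ = -55.8° (west) — does not cross 180°.
Total crossings: 0.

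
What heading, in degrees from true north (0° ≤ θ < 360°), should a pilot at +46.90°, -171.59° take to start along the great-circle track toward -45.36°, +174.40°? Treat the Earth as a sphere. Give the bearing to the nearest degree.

Δλ = 174.40 − -171.59 = 345.99°; wrapped into (−180°, 180°]: -14.01°.
θ = atan2( sin Δλ · cos φ₂ , cos φ₁ · sin φ₂ − sin φ₁ · cos φ₂ · cos Δλ )
  = atan2(-0.17011, -0.98396) = -170.192° → normalised to [0°, 360°): 189.808°.

190°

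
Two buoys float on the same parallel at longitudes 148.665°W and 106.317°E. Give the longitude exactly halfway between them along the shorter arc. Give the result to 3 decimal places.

158.826°E

Signed shortest Δλ from -148.665° to +106.317° is -105.018°.
Midpoint longitude = -148.665° + (-105.018°)/2 = -148.665° − 52.509° = -201.174°.
Normalise into (−180°, 180°]: +158.826°.
(The naïve average (-148.665 + +106.317)/2 = -21.174° is on the wrong side of the globe.)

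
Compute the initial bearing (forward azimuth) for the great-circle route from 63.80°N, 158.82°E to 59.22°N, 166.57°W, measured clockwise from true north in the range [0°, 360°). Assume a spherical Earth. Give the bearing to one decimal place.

89.7°

Δλ = -166.57 − 158.82 = -325.39°; wrapped into (−180°, 180°]: 34.61°.
θ = atan2( sin Δλ · cos φ₂ , cos φ₁ · sin φ₂ − sin φ₁ · cos φ₂ · cos Δλ )
  = atan2(0.29066, 0.00140) = 89.723° → normalised to [0°, 360°): 89.723°.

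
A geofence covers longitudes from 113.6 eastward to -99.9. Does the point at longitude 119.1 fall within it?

Band width going east from +113.6° to -99.9°: ((-99.9 − 113.6) mod 360) = 146.5°.
Offset of +119.1° east of the west edge: ((119.1 − 113.6) mod 360) = 5.5°.
5.5° ≤ 146.5° ⇒ inside.

Yes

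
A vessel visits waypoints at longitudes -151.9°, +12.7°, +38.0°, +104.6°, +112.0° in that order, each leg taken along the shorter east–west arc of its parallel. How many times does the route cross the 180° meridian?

Leg 1: -151.9° → +12.7°, shortest Δλ = 164.6° (east) — does not cross 180°.
Leg 2: +12.7° → +38.0°, shortest Δλ = 25.3° (east) — does not cross 180°.
Leg 3: +38.0° → +104.6°, shortest Δλ = 66.6° (east) — does not cross 180°.
Leg 4: +104.6° → +112.0°, shortest Δλ = 7.4° (east) — does not cross 180°.
Total crossings: 0.

0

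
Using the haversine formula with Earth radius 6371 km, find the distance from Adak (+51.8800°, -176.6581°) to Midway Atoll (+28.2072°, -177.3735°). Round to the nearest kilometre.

2633 km

Δλ = -177.3735 − -176.6581 = -0.7154°.
Δφ = 28.2072 − 51.8800 = -23.6728°.
a = sin²(Δφ/2) + cos φ₁ · cos φ₂ · sin²(Δλ/2) = 0.042095.
c = 2·atan2(√a, √(1−a)) = 0.41327 rad → d = 6371·c ≈ 2632.97 km.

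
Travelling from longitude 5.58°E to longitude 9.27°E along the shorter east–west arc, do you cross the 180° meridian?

Signed shortest Δλ = ((9.27 − 5.58 + 180) mod 360) − 180 = 3.69°.
Going east by 3.69° from +5.58° reaches +9.27° without touching 180°.

No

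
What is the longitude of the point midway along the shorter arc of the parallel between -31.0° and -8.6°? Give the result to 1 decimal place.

Signed shortest Δλ from -31.0° to -8.6° is +22.4°.
Midpoint longitude = -31.0° + (+22.4°)/2 = -31.0° + 11.2° = -19.8°.

-19.8°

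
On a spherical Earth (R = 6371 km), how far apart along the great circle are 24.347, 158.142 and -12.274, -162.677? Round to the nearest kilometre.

5888 km

Δλ = -162.677 − 158.142 = -320.819°; wrapped into (−180°, 180°]: 39.181°.
Δφ = -12.274 − 24.347 = -36.621°.
a = sin²(Δφ/2) + cos φ₁ · cos φ₂ · sin²(Δλ/2) = 0.198784.
c = 2·atan2(√a, √(1−a)) = 0.92425 rad → d = 6371·c ≈ 5888.41 km.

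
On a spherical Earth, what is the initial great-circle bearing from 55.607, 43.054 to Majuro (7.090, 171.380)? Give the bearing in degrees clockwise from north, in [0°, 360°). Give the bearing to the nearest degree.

Δλ = 171.380 − 43.054 = 128.326°.
θ = atan2( sin Δλ · cos φ₂ , cos φ₁ · sin φ₂ − sin φ₁ · cos φ₂ · cos Δλ )
  = atan2(0.77850, 0.57753) = 53.430° → normalised to [0°, 360°): 53.430°.

53°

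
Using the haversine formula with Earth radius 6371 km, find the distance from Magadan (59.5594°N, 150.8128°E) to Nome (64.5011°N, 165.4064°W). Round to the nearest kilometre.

Δλ = -165.4064 − 150.8128 = -316.2192°; wrapped into (−180°, 180°]: 43.7808°.
Δφ = 64.5011 − 59.5594 = 4.9417°.
a = sin²(Δφ/2) + cos φ₁ · cos φ₂ · sin²(Δλ/2) = 0.032176.
c = 2·atan2(√a, √(1−a)) = 0.36071 rad → d = 6371·c ≈ 2298.07 km.

2298 km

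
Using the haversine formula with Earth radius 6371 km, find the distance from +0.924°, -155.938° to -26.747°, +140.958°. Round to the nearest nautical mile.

Δλ = 140.958 − -155.938 = 296.896°; wrapped into (−180°, 180°]: -63.104°.
Δφ = -26.747 − 0.924 = -27.671°.
a = sin²(Δφ/2) + cos φ₁ · cos φ₂ · sin²(Δλ/2) = 0.301670.
c = 2·atan2(√a, √(1−a)) = 1.16292 rad → d = 6371·c ≈ 7408.97 km ≈ 4000.52 nmi.

4001 nmi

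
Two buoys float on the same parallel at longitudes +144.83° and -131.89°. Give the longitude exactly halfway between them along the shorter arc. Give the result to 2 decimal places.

Signed shortest Δλ from +144.83° to -131.89° is +83.28°.
Midpoint longitude = +144.83° + (+83.28°)/2 = +144.83° + 41.64° = +186.47°.
Normalise into (−180°, 180°]: -173.53°.
(The naïve average (+144.83 + -131.89)/2 = 6.47° is on the wrong side of the globe.)

-173.53°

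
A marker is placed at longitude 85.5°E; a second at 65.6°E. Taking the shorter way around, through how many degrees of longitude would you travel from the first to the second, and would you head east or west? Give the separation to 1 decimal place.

Raw difference: 65.6 − 85.5 = -19.9°.
Normalise into (−180°, 180°]: -19.9° stays -19.9°.
Negative ⇒ the second point lies to the west; separation 19.9°.

19.9° west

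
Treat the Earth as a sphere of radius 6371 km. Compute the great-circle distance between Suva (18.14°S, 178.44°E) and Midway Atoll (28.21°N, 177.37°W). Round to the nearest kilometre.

5174 km

Δλ = -177.37 − 178.44 = -355.81°; wrapped into (−180°, 180°]: 4.19°.
Δφ = 28.21 − -18.14 = 46.35°.
a = sin²(Δφ/2) + cos φ₁ · cos φ₂ · sin²(Δλ/2) = 0.155993.
c = 2·atan2(√a, √(1−a)) = 0.81205 rad → d = 6371·c ≈ 5173.56 km.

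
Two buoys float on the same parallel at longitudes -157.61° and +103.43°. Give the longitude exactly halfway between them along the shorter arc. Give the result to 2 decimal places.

Signed shortest Δλ from -157.61° to +103.43° is -98.96°.
Midpoint longitude = -157.61° + (-98.96°)/2 = -157.61° − 49.48° = -207.09°.
Normalise into (−180°, 180°]: +152.91°.
(The naïve average (-157.61 + +103.43)/2 = -27.09° is on the wrong side of the globe.)

+152.91°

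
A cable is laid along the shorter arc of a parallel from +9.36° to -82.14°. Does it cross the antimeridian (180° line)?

Signed shortest Δλ = ((-82.14 − 9.36 + 180) mod 360) − 180 = -91.5°.
Going west by 91.5° from +9.36° reaches -82.14° without touching 180°.

No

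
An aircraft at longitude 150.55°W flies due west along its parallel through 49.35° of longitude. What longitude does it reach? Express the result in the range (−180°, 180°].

Start at -150.55°; shift −49.35° → -199.90°.
-199.90° lies outside (−180°, 180°]; add 360° → +160.10°.

160.10°E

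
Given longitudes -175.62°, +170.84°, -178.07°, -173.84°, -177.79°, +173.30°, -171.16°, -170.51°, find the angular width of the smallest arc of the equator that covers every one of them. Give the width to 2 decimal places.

18.65°

Sort the longitudes: -178.07°, -177.79°, -175.62°, -173.84°, -171.16°, -170.51°, +170.84°, +173.30°.
Eastward gaps between consecutive values (wrapping around): 0.28°, 2.17°, 1.78°, 2.68°, 0.65°, 341.35°, 2.46°, 8.63°.
Largest gap = 341.35° ⇒ minimal covering band is its complement: 360° − 341.35° = 18.65°.
Band runs from +170.84° eastward to -170.51°, crossing the antimeridian.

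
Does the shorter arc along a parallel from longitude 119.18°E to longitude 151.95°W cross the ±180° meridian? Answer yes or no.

Naïve |-151.95 − 119.18| = 271.13° > 180°, so the shorter arc goes the other way round — across 180°.
Signed shortest Δλ = ((-151.95 − 119.18 + 180) mod 360) − 180 = 88.87°.
Going east by 88.87° from +119.18° passes through 180° before reaching -151.95°.

Yes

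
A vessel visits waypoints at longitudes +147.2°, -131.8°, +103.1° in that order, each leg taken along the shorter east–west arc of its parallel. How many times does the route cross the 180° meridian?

Leg 1: +147.2° → -131.8°, shortest Δλ = 81.0° (east) — crosses 180°.
Leg 2: -131.8° → +103.1°, shortest Δλ = -125.1° (west) — crosses 180°.
Total crossings: 2.

2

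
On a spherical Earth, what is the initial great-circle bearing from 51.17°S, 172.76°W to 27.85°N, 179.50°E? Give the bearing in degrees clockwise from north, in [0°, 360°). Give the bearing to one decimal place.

353.0°

Δλ = 179.50 − -172.76 = 352.26°; wrapped into (−180°, 180°]: -7.74°.
θ = atan2( sin Δλ · cos φ₂ , cos φ₁ · sin φ₂ − sin φ₁ · cos φ₂ · cos Δλ )
  = atan2(-0.11908, 0.97542) = -6.960° → normalised to [0°, 360°): 353.040°.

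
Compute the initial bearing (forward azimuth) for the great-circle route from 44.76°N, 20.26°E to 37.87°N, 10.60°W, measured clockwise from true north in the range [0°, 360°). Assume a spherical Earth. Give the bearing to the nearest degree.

Δλ = -10.60 − 20.26 = -30.86°.
θ = atan2( sin Δλ · cos φ₂ , cos φ₁ · sin φ₂ − sin φ₁ · cos φ₂ · cos Δλ )
  = atan2(-0.40492, -0.04127) = -95.819° → normalised to [0°, 360°): 264.181°.

264°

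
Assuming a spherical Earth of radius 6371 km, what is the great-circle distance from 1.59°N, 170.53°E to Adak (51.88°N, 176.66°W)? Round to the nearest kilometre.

5718 km

Δλ = -176.66 − 170.53 = -347.19°; wrapped into (−180°, 180°]: 12.81°.
Δφ = 51.88 − 1.59 = 50.29°.
a = sin²(Δφ/2) + cos φ₁ · cos φ₂ · sin²(Δλ/2) = 0.188228.
c = 2·atan2(√a, √(1−a)) = 0.89753 rad → d = 6371·c ≈ 5718.16 km.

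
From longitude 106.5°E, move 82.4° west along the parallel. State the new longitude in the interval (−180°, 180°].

24.1°E

Start at +106.5°; shift −82.4° → +24.1°.
+24.1° already lies in (−180°, 180°].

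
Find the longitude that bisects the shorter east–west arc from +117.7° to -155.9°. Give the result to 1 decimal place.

+160.9°

Signed shortest Δλ from +117.7° to -155.9° is +86.4°.
Midpoint longitude = +117.7° + (+86.4°)/2 = +117.7° + 43.2° = +160.9°.
(The naïve average (+117.7 + -155.9)/2 = -19.1° is on the wrong side of the globe.)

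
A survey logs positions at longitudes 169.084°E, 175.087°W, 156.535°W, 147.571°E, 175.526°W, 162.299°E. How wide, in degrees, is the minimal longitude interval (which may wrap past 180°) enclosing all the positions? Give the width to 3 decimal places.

Sort the longitudes: -175.526°, -175.087°, -156.535°, +147.571°, +162.299°, +169.084°.
Eastward gaps between consecutive values (wrapping around): 0.439°, 18.552°, 304.106°, 14.728°, 6.785°, 15.390°.
Largest gap = 304.106° ⇒ minimal covering band is its complement: 360° − 304.106° = 55.894°.
Band runs from +147.571° eastward to -156.535°, crossing the antimeridian.

55.894°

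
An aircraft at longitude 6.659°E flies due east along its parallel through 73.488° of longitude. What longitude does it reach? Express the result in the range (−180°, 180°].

Start at +6.659°; shift +73.488° → +80.147°.
+80.147° already lies in (−180°, 180°].

80.147°E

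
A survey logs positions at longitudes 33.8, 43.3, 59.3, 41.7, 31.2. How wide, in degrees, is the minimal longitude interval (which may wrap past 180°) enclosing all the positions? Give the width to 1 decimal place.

28.1°

Sort the longitudes: +31.2°, +33.8°, +41.7°, +43.3°, +59.3°.
Eastward gaps between consecutive values (wrapping around): 2.6°, 7.9°, 1.6°, 16.0°, 331.9°.
Largest gap = 331.9° ⇒ minimal covering band is its complement: 360° − 331.9° = 28.1°.
Band runs from +31.2° eastward to +59.3°.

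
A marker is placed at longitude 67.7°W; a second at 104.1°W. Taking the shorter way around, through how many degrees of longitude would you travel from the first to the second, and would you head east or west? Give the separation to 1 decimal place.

36.4° west

Raw difference: -104.1 − -67.7 = -36.4°.
Normalise into (−180°, 180°]: -36.4° stays -36.4°.
Negative ⇒ the second point lies to the west; separation 36.4°.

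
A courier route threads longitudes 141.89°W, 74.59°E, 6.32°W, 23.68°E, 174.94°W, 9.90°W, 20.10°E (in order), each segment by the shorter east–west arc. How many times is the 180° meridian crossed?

2

Leg 1: -141.89° → +74.59°, shortest Δλ = -143.52° (west) — crosses 180°.
Leg 2: +74.59° → -6.32°, shortest Δλ = -80.91° (west) — does not cross 180°.
Leg 3: -6.32° → +23.68°, shortest Δλ = 30.0° (east) — does not cross 180°.
Leg 4: +23.68° → -174.94°, shortest Δλ = 161.38° (east) — crosses 180°.
Leg 5: -174.94° → -9.90°, shortest Δλ = 165.04° (east) — does not cross 180°.
Leg 6: -9.90° → +20.10°, shortest Δλ = 30.0° (east) — does not cross 180°.
Total crossings: 2.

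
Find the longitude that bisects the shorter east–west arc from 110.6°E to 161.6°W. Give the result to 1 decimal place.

Signed shortest Δλ from +110.6° to -161.6° is +87.8°.
Midpoint longitude = +110.6° + (+87.8°)/2 = +110.6° + 43.9° = +154.5°.
(The naïve average (+110.6 + -161.6)/2 = -25.5° is on the wrong side of the globe.)

154.5°E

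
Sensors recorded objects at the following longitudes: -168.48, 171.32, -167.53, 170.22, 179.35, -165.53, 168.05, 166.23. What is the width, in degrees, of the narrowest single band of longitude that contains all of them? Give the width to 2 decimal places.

28.24°

Sort the longitudes: -168.48°, -167.53°, -165.53°, +166.23°, +168.05°, +170.22°, +171.32°, +179.35°.
Eastward gaps between consecutive values (wrapping around): 0.95°, 2.00°, 331.76°, 1.82°, 2.17°, 1.10°, 8.03°, 12.17°.
Largest gap = 331.76° ⇒ minimal covering band is its complement: 360° − 331.76° = 28.24°.
Band runs from +166.23° eastward to -165.53°, crossing the antimeridian.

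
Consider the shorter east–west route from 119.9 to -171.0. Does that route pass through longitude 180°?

Naïve |-171.0 − 119.9| = 290.9° > 180°, so the shorter arc goes the other way round — across 180°.
Signed shortest Δλ = ((-171.0 − 119.9 + 180) mod 360) − 180 = 69.1°.
Going east by 69.1° from +119.9° passes through 180° before reaching -171.0°.

Yes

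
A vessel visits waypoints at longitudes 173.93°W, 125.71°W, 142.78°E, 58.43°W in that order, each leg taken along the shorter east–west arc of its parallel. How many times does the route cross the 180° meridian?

2

Leg 1: -173.93° → -125.71°, shortest Δλ = 48.22° (east) — does not cross 180°.
Leg 2: -125.71° → +142.78°, shortest Δλ = -91.51° (west) — crosses 180°.
Leg 3: +142.78° → -58.43°, shortest Δλ = 158.79° (east) — crosses 180°.
Total crossings: 2.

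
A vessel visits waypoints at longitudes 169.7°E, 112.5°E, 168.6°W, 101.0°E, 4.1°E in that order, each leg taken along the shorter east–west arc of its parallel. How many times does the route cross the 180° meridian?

2

Leg 1: +169.7° → +112.5°, shortest Δλ = -57.2° (west) — does not cross 180°.
Leg 2: +112.5° → -168.6°, shortest Δλ = 78.9° (east) — crosses 180°.
Leg 3: -168.6° → +101.0°, shortest Δλ = -90.4° (west) — crosses 180°.
Leg 4: +101.0° → +4.1°, shortest Δλ = -96.9° (west) — does not cross 180°.
Total crossings: 2.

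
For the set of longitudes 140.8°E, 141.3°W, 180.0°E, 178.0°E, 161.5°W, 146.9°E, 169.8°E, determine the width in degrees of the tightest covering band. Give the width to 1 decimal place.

77.9°

Sort the longitudes: -161.5°, -141.3°, +140.8°, +146.9°, +169.8°, +178.0°, +180.0°.
Eastward gaps between consecutive values (wrapping around): 20.2°, 282.1°, 6.1°, 22.9°, 8.2°, 2.0°, 18.5°.
Largest gap = 282.1° ⇒ minimal covering band is its complement: 360° − 282.1° = 77.9°.
Band runs from +140.8° eastward to -141.3°, crossing the antimeridian.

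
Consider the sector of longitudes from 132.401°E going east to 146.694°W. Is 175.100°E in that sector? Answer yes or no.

Yes

Band width going east from +132.401° to -146.694°: ((-146.694 − 132.401) mod 360) = 80.905°.
Offset of +175.100° east of the west edge: ((175.100 − 132.401) mod 360) = 42.699°.
42.699° ≤ 80.905° ⇒ inside.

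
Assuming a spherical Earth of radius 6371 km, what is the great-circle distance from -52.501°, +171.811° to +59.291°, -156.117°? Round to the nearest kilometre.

12760 km

Δλ = -156.117 − 171.811 = -327.928°; wrapped into (−180°, 180°]: 32.072°.
Δφ = 59.291 − -52.501 = 111.792°.
a = sin²(Δφ/2) + cos φ₁ · cos φ₂ · sin²(Δλ/2) = 0.709342.
c = 2·atan2(√a, √(1−a)) = 2.00279 rad → d = 6371·c ≈ 12759.78 km.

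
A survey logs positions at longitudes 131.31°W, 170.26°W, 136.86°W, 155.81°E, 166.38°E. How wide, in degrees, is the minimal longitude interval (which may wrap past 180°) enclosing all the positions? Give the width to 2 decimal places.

Sort the longitudes: -170.26°, -136.86°, -131.31°, +155.81°, +166.38°.
Eastward gaps between consecutive values (wrapping around): 33.40°, 5.55°, 287.12°, 10.57°, 23.36°.
Largest gap = 287.12° ⇒ minimal covering band is its complement: 360° − 287.12° = 72.88°.
Band runs from +155.81° eastward to -131.31°, crossing the antimeridian.

72.88°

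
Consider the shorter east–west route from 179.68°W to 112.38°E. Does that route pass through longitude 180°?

Yes

Naïve |112.38 − -179.68| = 292.06° > 180°, so the shorter arc goes the other way round — across 180°.
Signed shortest Δλ = ((112.38 − -179.68 + 180) mod 360) − 180 = -67.94°.
Going west by 67.94° from -179.68° passes through 180° before reaching +112.38°.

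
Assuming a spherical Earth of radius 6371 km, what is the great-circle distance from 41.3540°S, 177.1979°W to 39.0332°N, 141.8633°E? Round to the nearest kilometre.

Δλ = 141.8633 − -177.1979 = 319.0612°; wrapped into (−180°, 180°]: -40.9388°.
Δφ = 39.0332 − -41.3540 = 80.3872°.
a = sin²(Δφ/2) + cos φ₁ · cos φ₂ · sin²(Δλ/2) = 0.487814.
c = 2·atan2(√a, √(1−a)) = 1.54642 rad → d = 6371·c ≈ 9852.25 km.

9852 km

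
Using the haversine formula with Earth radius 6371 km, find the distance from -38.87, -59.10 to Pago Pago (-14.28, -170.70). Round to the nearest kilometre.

Δλ = -170.70 − -59.10 = -111.60°.
Δφ = -14.28 − -38.87 = 24.59°.
a = sin²(Δφ/2) + cos φ₁ · cos φ₂ · sin²(Δλ/2) = 0.561481.
c = 2·atan2(√a, √(1−a)) = 1.69407 rad → d = 6371·c ≈ 10792.92 km.

10793 km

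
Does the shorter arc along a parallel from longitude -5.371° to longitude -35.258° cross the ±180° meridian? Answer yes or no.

No

Signed shortest Δλ = ((-35.258 − -5.371 + 180) mod 360) − 180 = -29.887°.
Going west by 29.887° from -5.371° reaches -35.258° without touching 180°.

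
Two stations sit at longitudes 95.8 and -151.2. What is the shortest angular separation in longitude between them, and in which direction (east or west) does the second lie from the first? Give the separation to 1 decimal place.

113.0° east

Raw difference: -151.2 − 95.8 = -247.0°.
Normalise into (−180°, 180°]: -247.0° + 360° = 113.0°.
Positive ⇒ the second point lies to the east; separation 113.0°.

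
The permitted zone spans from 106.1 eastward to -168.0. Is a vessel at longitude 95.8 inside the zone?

No

Band width going east from +106.1° to -168.0°: ((-168.0 − 106.1) mod 360) = 85.9°.
Offset of +95.8° east of the west edge: ((95.8 − 106.1) mod 360) = 349.7°.
349.7° > 85.9° ⇒ outside.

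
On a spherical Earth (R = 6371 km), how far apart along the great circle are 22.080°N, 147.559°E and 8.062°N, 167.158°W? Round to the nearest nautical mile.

2745 nmi

Δλ = -167.158 − 147.559 = -314.717°; wrapped into (−180°, 180°]: 45.283°.
Δφ = 8.062 − 22.080 = -14.018°.
a = sin²(Δφ/2) + cos φ₁ · cos φ₂ · sin²(Δλ/2) = 0.150861.
c = 2·atan2(√a, √(1−a)) = 0.79781 rad → d = 6371·c ≈ 5082.84 km ≈ 2744.51 nmi.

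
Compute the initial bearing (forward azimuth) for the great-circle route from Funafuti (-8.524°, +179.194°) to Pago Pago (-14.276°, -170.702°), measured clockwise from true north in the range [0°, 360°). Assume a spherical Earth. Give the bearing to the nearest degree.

Δλ = -170.702 − 179.194 = -349.896°; wrapped into (−180°, 180°]: 10.104°.
θ = atan2( sin Δλ · cos φ₂ , cos φ₁ · sin φ₂ − sin φ₁ · cos φ₂ · cos Δλ )
  = atan2(0.17002, -0.10245) = 121.073° → normalised to [0°, 360°): 121.073°.

121°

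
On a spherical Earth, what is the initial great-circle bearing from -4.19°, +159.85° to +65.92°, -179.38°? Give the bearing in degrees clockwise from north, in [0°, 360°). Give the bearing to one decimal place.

Δλ = -179.38 − 159.85 = -339.23°; wrapped into (−180°, 180°]: 20.77°.
θ = atan2( sin Δλ · cos φ₂ , cos φ₁ · sin φ₂ − sin φ₁ · cos φ₂ · cos Δλ )
  = atan2(0.14469, 0.93841) = 8.765° → normalised to [0°, 360°): 8.765°.

8.8°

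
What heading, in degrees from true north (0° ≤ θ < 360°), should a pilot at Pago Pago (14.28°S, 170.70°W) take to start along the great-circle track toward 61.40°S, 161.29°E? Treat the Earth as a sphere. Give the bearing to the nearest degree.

197°

Δλ = 161.29 − -170.70 = 331.99°; wrapped into (−180°, 180°]: -28.01°.
θ = atan2( sin Δλ · cos φ₂ , cos φ₁ · sin φ₂ − sin φ₁ · cos φ₂ · cos Δλ )
  = atan2(-0.22481, -0.74661) = -163.243° → normalised to [0°, 360°): 196.757°.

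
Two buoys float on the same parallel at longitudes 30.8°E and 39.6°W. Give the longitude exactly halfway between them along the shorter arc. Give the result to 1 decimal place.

Signed shortest Δλ from +30.8° to -39.6° is -70.4°.
Midpoint longitude = +30.8° + (-70.4°)/2 = +30.8° − 35.2° = -4.4°.

4.4°W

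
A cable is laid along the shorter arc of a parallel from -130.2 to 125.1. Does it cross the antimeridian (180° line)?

Naïve |125.1 − -130.2| = 255.3° > 180°, so the shorter arc goes the other way round — across 180°.
Signed shortest Δλ = ((125.1 − -130.2 + 180) mod 360) − 180 = -104.7°.
Going west by 104.7° from -130.2° passes through 180° before reaching +125.1°.

Yes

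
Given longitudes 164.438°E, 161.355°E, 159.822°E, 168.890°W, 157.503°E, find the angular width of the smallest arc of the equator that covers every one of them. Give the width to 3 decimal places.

Sort the longitudes: -168.890°, +157.503°, +159.822°, +161.355°, +164.438°.
Eastward gaps between consecutive values (wrapping around): 326.393°, 2.319°, 1.533°, 3.083°, 26.672°.
Largest gap = 326.393° ⇒ minimal covering band is its complement: 360° − 326.393° = 33.607°.
Band runs from +157.503° eastward to -168.890°, crossing the antimeridian.

33.607°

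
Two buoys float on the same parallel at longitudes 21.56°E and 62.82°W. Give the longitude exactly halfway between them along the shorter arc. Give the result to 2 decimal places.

Signed shortest Δλ from +21.56° to -62.82° is -84.38°.
Midpoint longitude = +21.56° + (-84.38°)/2 = +21.56° − 42.19° = -20.63°.

20.63°W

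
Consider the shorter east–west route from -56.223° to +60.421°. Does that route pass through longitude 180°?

Signed shortest Δλ = ((60.421 − -56.223 + 180) mod 360) − 180 = 116.644°.
Going east by 116.644° from -56.223° reaches +60.421° without touching 180°.

No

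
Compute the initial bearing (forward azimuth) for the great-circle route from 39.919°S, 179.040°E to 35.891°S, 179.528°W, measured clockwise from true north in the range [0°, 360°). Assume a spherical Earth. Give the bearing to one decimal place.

Δλ = -179.528 − 179.040 = -358.568°; wrapped into (−180°, 180°]: 1.432°.
θ = atan2( sin Δλ · cos φ₂ , cos φ₁ · sin φ₂ − sin φ₁ · cos φ₂ · cos Δλ )
  = atan2(0.02025, 0.07008) = 16.113° → normalised to [0°, 360°): 16.113°.

16.1°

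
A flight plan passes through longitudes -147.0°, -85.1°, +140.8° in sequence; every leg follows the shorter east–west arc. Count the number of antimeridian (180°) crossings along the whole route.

1

Leg 1: -147.0° → -85.1°, shortest Δλ = 61.9° (east) — does not cross 180°.
Leg 2: -85.1° → +140.8°, shortest Δλ = -134.1° (west) — crosses 180°.
Total crossings: 1.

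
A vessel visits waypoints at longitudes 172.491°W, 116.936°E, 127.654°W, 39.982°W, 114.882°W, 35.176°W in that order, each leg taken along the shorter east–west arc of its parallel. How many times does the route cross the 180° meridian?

Leg 1: -172.491° → +116.936°, shortest Δλ = -70.573° (west) — crosses 180°.
Leg 2: +116.936° → -127.654°, shortest Δλ = 115.41° (east) — crosses 180°.
Leg 3: -127.654° → -39.982°, shortest Δλ = 87.672° (east) — does not cross 180°.
Leg 4: -39.982° → -114.882°, shortest Δλ = -74.9° (west) — does not cross 180°.
Leg 5: -114.882° → -35.176°, shortest Δλ = 79.706° (east) — does not cross 180°.
Total crossings: 2.

2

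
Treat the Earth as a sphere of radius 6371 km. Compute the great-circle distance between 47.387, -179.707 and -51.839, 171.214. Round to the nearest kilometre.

Δλ = 171.214 − -179.707 = 350.921°; wrapped into (−180°, 180°]: -9.079°.
Δφ = -51.839 − 47.387 = -99.226°.
a = sin²(Δφ/2) + cos φ₁ · cos φ₂ · sin²(Δλ/2) = 0.582785.
c = 2·atan2(√a, √(1−a)) = 1.73713 rad → d = 6371·c ≈ 11067.27 km.

11067 km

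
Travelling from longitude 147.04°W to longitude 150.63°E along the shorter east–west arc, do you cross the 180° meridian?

Yes

Naïve |150.63 − -147.04| = 297.67° > 180°, so the shorter arc goes the other way round — across 180°.
Signed shortest Δλ = ((150.63 − -147.04 + 180) mod 360) − 180 = -62.33°.
Going west by 62.33° from -147.04° passes through 180° before reaching +150.63°.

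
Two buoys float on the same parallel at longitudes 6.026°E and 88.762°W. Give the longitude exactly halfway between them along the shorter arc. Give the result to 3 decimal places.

41.368°W

Signed shortest Δλ from +6.026° to -88.762° is -94.788°.
Midpoint longitude = +6.026° + (-94.788°)/2 = +6.026° − 47.394° = -41.368°.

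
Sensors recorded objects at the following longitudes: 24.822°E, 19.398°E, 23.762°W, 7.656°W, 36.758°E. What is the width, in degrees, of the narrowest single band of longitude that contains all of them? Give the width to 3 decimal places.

60.520°

Sort the longitudes: -23.762°, -7.656°, +19.398°, +24.822°, +36.758°.
Eastward gaps between consecutive values (wrapping around): 16.106°, 27.054°, 5.424°, 11.936°, 299.480°.
Largest gap = 299.480° ⇒ minimal covering band is its complement: 360° − 299.480° = 60.520°.
Band runs from -23.762° eastward to +36.758°.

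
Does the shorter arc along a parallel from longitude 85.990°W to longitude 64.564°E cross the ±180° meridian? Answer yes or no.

No

Signed shortest Δλ = ((64.564 − -85.990 + 180) mod 360) − 180 = 150.554°.
Going east by 150.554° from -85.990° reaches +64.564° without touching 180°.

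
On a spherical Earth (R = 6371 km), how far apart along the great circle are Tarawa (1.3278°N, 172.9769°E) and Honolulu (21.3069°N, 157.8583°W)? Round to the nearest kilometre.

Δλ = -157.8583 − 172.9769 = -330.8352°; wrapped into (−180°, 180°]: 29.1648°.
Δφ = 21.3069 − 1.3278 = 19.9791°.
a = sin²(Δφ/2) + cos φ₁ · cos φ₂ · sin²(Δλ/2) = 0.089132.
c = 2·atan2(√a, √(1−a)) = 0.60635 rad → d = 6371·c ≈ 3863.02 km.

3863 km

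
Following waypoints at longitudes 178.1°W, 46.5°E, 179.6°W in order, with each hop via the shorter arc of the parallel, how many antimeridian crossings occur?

Leg 1: -178.1° → +46.5°, shortest Δλ = -135.4° (west) — crosses 180°.
Leg 2: +46.5° → -179.6°, shortest Δλ = 133.9° (east) — crosses 180°.
Total crossings: 2.

2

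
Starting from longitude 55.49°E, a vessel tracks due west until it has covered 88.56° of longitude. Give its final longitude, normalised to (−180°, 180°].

33.07°W

Start at +55.49°; shift −88.56° → -33.07°.
-33.07° already lies in (−180°, 180°].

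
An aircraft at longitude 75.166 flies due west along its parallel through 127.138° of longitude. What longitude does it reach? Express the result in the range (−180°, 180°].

Start at +75.166°; shift −127.138° → -51.972°.
-51.972° already lies in (−180°, 180°].

-51.972°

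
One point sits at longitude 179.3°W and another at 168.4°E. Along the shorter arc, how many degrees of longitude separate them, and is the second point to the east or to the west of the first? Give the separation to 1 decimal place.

Raw difference: 168.4 − -179.3 = 347.7°.
Normalise into (−180°, 180°]: 347.7° − 360° = -12.3°.
Negative ⇒ the second point lies to the west; separation 12.3°.

12.3° west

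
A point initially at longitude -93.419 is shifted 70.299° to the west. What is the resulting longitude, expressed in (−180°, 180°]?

-163.718°

Start at -93.419°; shift −70.299° → -163.718°.
-163.718° already lies in (−180°, 180°].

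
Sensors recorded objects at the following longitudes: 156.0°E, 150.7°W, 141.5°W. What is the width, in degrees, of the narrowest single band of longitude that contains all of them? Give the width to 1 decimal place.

Sort the longitudes: -150.7°, -141.5°, +156.0°.
Eastward gaps between consecutive values (wrapping around): 9.2°, 297.5°, 53.3°.
Largest gap = 297.5° ⇒ minimal covering band is its complement: 360° − 297.5° = 62.5°.
Band runs from +156.0° eastward to -141.5°, crossing the antimeridian.

62.5°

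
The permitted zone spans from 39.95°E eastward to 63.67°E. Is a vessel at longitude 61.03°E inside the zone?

Band width going east from +39.95° to +63.67°: ((63.67 − 39.95) mod 360) = 23.72°.
Offset of +61.03° east of the west edge: ((61.03 − 39.95) mod 360) = 21.08°.
21.08° ≤ 23.72° ⇒ inside.

Yes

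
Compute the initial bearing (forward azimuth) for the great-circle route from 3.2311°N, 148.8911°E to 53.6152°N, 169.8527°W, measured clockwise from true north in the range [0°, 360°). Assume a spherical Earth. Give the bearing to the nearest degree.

27°

Δλ = -169.8527 − 148.8911 = -318.7438°; wrapped into (−180°, 180°]: 41.2562°.
θ = atan2( sin Δλ · cos φ₂ , cos φ₁ · sin φ₂ − sin φ₁ · cos φ₂ · cos Δλ )
  = atan2(0.39118, 0.77864) = 26.674° → normalised to [0°, 360°): 26.674°.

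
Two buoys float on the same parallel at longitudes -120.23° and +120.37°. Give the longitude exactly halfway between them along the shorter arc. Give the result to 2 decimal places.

Signed shortest Δλ from -120.23° to +120.37° is -119.40°.
Midpoint longitude = -120.23° + (-119.40°)/2 = -120.23° − 59.70° = -179.93°.
(The naïve average (-120.23 + +120.37)/2 = 0.07° is on the wrong side of the globe.)

-179.93°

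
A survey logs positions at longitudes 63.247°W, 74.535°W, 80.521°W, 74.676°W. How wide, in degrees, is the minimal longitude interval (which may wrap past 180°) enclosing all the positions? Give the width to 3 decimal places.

Sort the longitudes: -80.521°, -74.676°, -74.535°, -63.247°.
Eastward gaps between consecutive values (wrapping around): 5.845°, 0.141°, 11.288°, 342.726°.
Largest gap = 342.726° ⇒ minimal covering band is its complement: 360° − 342.726° = 17.274°.
Band runs from -80.521° eastward to -63.247°.

17.274°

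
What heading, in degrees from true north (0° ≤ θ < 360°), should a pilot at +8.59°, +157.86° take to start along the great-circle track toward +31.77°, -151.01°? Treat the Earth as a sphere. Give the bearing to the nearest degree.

56°

Δλ = -151.01 − 157.86 = -308.87°; wrapped into (−180°, 180°]: 51.13°.
θ = atan2( sin Δλ · cos φ₂ , cos φ₁ · sin φ₂ − sin φ₁ · cos φ₂ · cos Δλ )
  = atan2(0.66192, 0.44092) = 56.332° → normalised to [0°, 360°): 56.332°.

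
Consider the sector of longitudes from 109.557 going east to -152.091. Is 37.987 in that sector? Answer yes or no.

Band width going east from +109.557° to -152.091°: ((-152.091 − 109.557) mod 360) = 98.352°.
Offset of +37.987° east of the west edge: ((37.987 − 109.557) mod 360) = 288.430°.
288.430° > 98.352° ⇒ outside.

No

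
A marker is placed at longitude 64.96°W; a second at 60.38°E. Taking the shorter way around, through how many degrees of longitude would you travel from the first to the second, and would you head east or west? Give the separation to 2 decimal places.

125.34° east

Raw difference: 60.38 − -64.96 = 125.34°.
Normalise into (−180°, 180°]: 125.34° stays 125.34°.
Positive ⇒ the second point lies to the east; separation 125.34°.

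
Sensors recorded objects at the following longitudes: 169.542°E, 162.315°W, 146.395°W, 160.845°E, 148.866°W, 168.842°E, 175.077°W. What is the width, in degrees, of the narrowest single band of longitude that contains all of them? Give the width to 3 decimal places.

Sort the longitudes: -175.077°, -162.315°, -148.866°, -146.395°, +160.845°, +168.842°, +169.542°.
Eastward gaps between consecutive values (wrapping around): 12.762°, 13.449°, 2.471°, 307.240°, 7.997°, 0.700°, 15.381°.
Largest gap = 307.240° ⇒ minimal covering band is its complement: 360° − 307.240° = 52.760°.
Band runs from +160.845° eastward to -146.395°, crossing the antimeridian.

52.760°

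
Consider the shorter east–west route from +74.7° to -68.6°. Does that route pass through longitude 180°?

Signed shortest Δλ = ((-68.6 − 74.7 + 180) mod 360) − 180 = -143.3°.
Going west by 143.3° from +74.7° reaches -68.6° without touching 180°.

No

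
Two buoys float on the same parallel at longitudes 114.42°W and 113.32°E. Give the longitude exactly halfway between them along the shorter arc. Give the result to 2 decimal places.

179.45°E

Signed shortest Δλ from -114.42° to +113.32° is -132.26°.
Midpoint longitude = -114.42° + (-132.26°)/2 = -114.42° − 66.13° = -180.55°.
Normalise into (−180°, 180°]: +179.45°.
(The naïve average (-114.42 + +113.32)/2 = -0.55° is on the wrong side of the globe.)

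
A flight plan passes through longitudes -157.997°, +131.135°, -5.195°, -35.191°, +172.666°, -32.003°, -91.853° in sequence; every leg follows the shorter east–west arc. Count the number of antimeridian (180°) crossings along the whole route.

Leg 1: -157.997° → +131.135°, shortest Δλ = -70.868° (west) — crosses 180°.
Leg 2: +131.135° → -5.195°, shortest Δλ = -136.33° (west) — does not cross 180°.
Leg 3: -5.195° → -35.191°, shortest Δλ = -29.996° (west) — does not cross 180°.
Leg 4: -35.191° → +172.666°, shortest Δλ = -152.143° (west) — crosses 180°.
Leg 5: +172.666° → -32.003°, shortest Δλ = 155.331° (east) — crosses 180°.
Leg 6: -32.003° → -91.853°, shortest Δλ = -59.85° (west) — does not cross 180°.
Total crossings: 3.

3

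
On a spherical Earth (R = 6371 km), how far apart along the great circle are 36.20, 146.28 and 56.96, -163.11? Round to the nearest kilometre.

Δλ = -163.11 − 146.28 = -309.39°; wrapped into (−180°, 180°]: 50.61°.
Δφ = 56.96 − 36.20 = 20.76°.
a = sin²(Δφ/2) + cos φ₁ · cos φ₂ · sin²(Δλ/2) = 0.112848.
c = 2·atan2(√a, √(1−a)) = 0.68518 rad → d = 6371·c ≈ 4365.29 km.

4365 km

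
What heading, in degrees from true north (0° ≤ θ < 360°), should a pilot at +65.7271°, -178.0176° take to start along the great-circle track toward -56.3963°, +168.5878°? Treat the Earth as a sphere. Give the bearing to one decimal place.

188.7°

Δλ = 168.5878 − -178.0176 = 346.6054°; wrapped into (−180°, 180°]: -13.3946°.
θ = atan2( sin Δλ · cos φ₂ , cos φ₁ · sin φ₂ − sin φ₁ · cos φ₂ · cos Δλ )
  = atan2(-0.12821, -0.83318) = -171.252° → normalised to [0°, 360°): 188.748°.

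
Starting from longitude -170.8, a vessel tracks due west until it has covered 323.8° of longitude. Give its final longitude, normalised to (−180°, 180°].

-134.6°

Start at -170.8°; shift −323.8° → -494.6°.
-494.6° lies outside (−180°, 180°]; add 360° → -134.6°.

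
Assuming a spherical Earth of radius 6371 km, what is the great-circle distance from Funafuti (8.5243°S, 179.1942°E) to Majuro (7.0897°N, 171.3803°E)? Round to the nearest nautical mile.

Δλ = 171.3803 − 179.1942 = -7.8139°.
Δφ = 7.0897 − -8.5243 = 15.6140°.
a = sin²(Δφ/2) + cos φ₁ · cos φ₂ · sin²(Δλ/2) = 0.023008.
c = 2·atan2(√a, √(1−a)) = 0.30454 rad → d = 6371·c ≈ 1940.23 km ≈ 1047.64 nmi.

1048 nmi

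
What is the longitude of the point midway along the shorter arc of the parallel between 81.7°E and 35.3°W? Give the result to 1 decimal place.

23.2°E

Signed shortest Δλ from +81.7° to -35.3° is -117.0°.
Midpoint longitude = +81.7° + (-117.0°)/2 = +81.7° − 58.5° = +23.2°.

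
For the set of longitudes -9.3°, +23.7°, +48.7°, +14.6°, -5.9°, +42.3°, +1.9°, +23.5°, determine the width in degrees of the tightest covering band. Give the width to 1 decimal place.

58.0°

Sort the longitudes: -9.3°, -5.9°, +1.9°, +14.6°, +23.5°, +23.7°, +42.3°, +48.7°.
Eastward gaps between consecutive values (wrapping around): 3.4°, 7.8°, 12.7°, 8.9°, 0.2°, 18.6°, 6.4°, 302.0°.
Largest gap = 302.0° ⇒ minimal covering band is its complement: 360° − 302.0° = 58.0°.
Band runs from -9.3° eastward to +48.7°.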